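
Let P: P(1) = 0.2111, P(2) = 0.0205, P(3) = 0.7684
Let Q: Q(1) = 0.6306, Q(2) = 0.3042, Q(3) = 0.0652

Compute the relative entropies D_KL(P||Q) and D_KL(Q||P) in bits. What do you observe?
D_KL(P||Q) = 2.3216 bits, D_KL(Q||P) = 1.9473 bits. The two directions give different values (D_KL(P||Q) exceeds D_KL(Q||P) by 0.3743 bits): KL divergence is asymmetric.

D_KL(P||Q) = Σ P(x) log₂(P(x)/Q(x))

Computing term by term:
  P(1)·log₂(P(1)/Q(1)) = 0.2111·log₂(0.2111/0.6306) = -0.33328
  P(2)·log₂(P(2)/Q(2)) = 0.0205·log₂(0.0205/0.3042) = -0.07977
  P(3)·log₂(P(3)/Q(3)) = 0.7684·log₂(0.7684/0.0652) = 2.73467

D_KL(P||Q) = -0.33328 - 0.07977 + 2.73467 = 2.32162 ≈ 2.3216 bits

D_KL(Q||P) = Σ Q(x) log₂(Q(x)/P(x))

Computing term by term:
  Q(1)·log₂(Q(1)/P(1)) = 0.6306·log₂(0.6306/0.2111) = 0.99559
  Q(2)·log₂(Q(2)/P(2)) = 0.3042·log₂(0.3042/0.0205) = 1.18374
  Q(3)·log₂(Q(3)/P(3)) = 0.0652·log₂(0.0652/0.7684) = -0.23204

D_KL(Q||P) = 0.99559 + 1.18374 - 0.23204 = 1.94729 ≈ 1.9473 bits

These are NOT equal (difference: 0.3743 bits). KL divergence is asymmetric: D_KL(P||Q) ≠ D_KL(Q||P) in general.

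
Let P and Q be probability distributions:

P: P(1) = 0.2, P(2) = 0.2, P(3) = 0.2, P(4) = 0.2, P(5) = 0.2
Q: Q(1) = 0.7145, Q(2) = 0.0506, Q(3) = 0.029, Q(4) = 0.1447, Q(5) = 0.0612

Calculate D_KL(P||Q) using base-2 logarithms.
1.0214 bits

D_KL(P||Q) = Σ P(x) log₂(P(x)/Q(x))

Computing term by term:
  P(1)·log₂(P(1)/Q(1)) = 0.2·log₂(0.2/0.7145) = -0.36739
  P(2)·log₂(P(2)/Q(2)) = 0.2·log₂(0.2/0.0506) = 0.39656
  P(3)·log₂(P(3)/Q(3)) = 0.2·log₂(0.2/0.029) = 0.55718
  P(4)·log₂(P(4)/Q(4)) = 0.2·log₂(0.2/0.1447) = 0.09339
  P(5)·log₂(P(5)/Q(5)) = 0.2·log₂(0.2/0.0612) = 0.34168

D_KL(P||Q) = -0.36739 + 0.39656 + 0.55718 + 0.09339 + 0.34168 = 1.02142 ≈ 1.0214 bits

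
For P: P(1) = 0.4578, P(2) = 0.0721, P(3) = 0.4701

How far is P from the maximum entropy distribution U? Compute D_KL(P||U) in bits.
0.2835 bits

U(i) = 1/3 for all i

D_KL(P||U) = Σ P(x) log₂(P(x) / (1/3))
           = Σ P(x) log₂(P(x)) + log₂(3)
           = log₂(3) - H(P)

H(P) = -Σ P(x) log₂(P(x)):
  -P(1)·log₂(P(1)) = -(0.4578)·log₂(0.4578) = 0.51604
  -P(2)·log₂(P(2)) = -(0.0721)·log₂(0.0721) = 0.27354
  -P(3)·log₂(P(3)) = -(0.4701)·log₂(0.4701) = 0.51192
H(P) = 0.51604 + 0.27354 + 0.51192 = 1.30150 bits

log₂(3) = 1.58496 bits

D_KL(P||U) = 1.58496 - 1.30150 = 0.28346 ≈ 0.2835 bits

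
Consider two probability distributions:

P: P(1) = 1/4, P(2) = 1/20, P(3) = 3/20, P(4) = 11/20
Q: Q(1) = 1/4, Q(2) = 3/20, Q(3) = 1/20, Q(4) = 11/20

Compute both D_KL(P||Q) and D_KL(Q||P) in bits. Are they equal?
D_KL(P||Q) = 0.1585 bits, D_KL(Q||P) = 0.1585 bits. Yes, in this case they are equal (although KL divergence is not symmetric in general).

D_KL(P||Q) = Σ P(x) log₂(P(x)/Q(x))

Computing term by term:
  P(1)·log₂(P(1)/Q(1)) = (1/4)·log₂((1/4)/(1/4)) = 0.00000
  P(2)·log₂(P(2)/Q(2)) = (1/20)·log₂((1/20)/(3/20)) = -0.07925
  P(3)·log₂(P(3)/Q(3)) = (3/20)·log₂((3/20)/(1/20)) = 0.23774
  P(4)·log₂(P(4)/Q(4)) = (11/20)·log₂((11/20)/(11/20)) = 0.00000

D_KL(P||Q) = 0.00000 - 0.07925 + 0.23774 + 0.00000 = 0.15849 ≈ 0.1585 bits

D_KL(Q||P) = Σ Q(x) log₂(Q(x)/P(x))

Computing term by term:
  Q(1)·log₂(Q(1)/P(1)) = (1/4)·log₂((1/4)/(1/4)) = 0.00000
  Q(2)·log₂(Q(2)/P(2)) = (3/20)·log₂((3/20)/(1/20)) = 0.23774
  Q(3)·log₂(Q(3)/P(3)) = (1/20)·log₂((1/20)/(3/20)) = -0.07925
  Q(4)·log₂(Q(4)/P(4)) = (11/20)·log₂((11/20)/(11/20)) = 0.00000

D_KL(Q||P) = 0.00000 + 0.23774 - 0.07925 + 0.00000 = 0.15849 ≈ 0.1585 bits

These ARE equal here. Q is P with outcomes relabeled (Q(2) = P(3), Q(3) = P(2)) by a relabeling that is its own inverse, so the two sums contain exactly the same terms in a different order. This is a special case — KL divergence is not symmetric in general: D_KL(P||Q) ≠ D_KL(Q||P) for most P, Q.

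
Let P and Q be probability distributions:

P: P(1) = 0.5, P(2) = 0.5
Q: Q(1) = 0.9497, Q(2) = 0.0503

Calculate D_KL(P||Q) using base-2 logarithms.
1.1939 bits

D_KL(P||Q) = Σ P(x) log₂(P(x)/Q(x))

Computing term by term:
  P(1)·log₂(P(1)/Q(1)) = 0.5·log₂(0.5/0.9497) = -0.46277
  P(2)·log₂(P(2)/Q(2)) = 0.5·log₂(0.5/0.0503) = 1.65665

D_KL(P||Q) = -0.46277 + 1.65665 = 1.19388 ≈ 1.1939 bits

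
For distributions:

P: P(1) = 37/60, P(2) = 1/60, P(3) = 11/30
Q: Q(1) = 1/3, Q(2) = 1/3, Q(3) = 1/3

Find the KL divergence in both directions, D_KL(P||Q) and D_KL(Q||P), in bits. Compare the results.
D_KL(P||Q) = 0.5257 bits, D_KL(Q||P) = 1.0990 bits. D_KL(Q||P) is larger than D_KL(P||Q) by 0.5733 bits; the two directions differ.

D_KL(P||Q) = Σ P(x) log₂(P(x)/Q(x))

Computing term by term:
  P(1)·log₂(P(1)/Q(1)) = (37/60)·log₂((37/60)/(1/3)) = 0.54731
  P(2)·log₂(P(2)/Q(2)) = (1/60)·log₂((1/60)/(1/3)) = -0.07203
  P(3)·log₂(P(3)/Q(3)) = (11/30)·log₂((11/30)/(1/3)) = 0.05042

D_KL(P||Q) = 0.54731 - 0.07203 + 0.05042 = 0.52570 ≈ 0.5257 bits

D_KL(Q||P) = Σ Q(x) log₂(Q(x)/P(x))

Computing term by term:
  Q(1)·log₂(Q(1)/P(1)) = (1/3)·log₂((1/3)/(37/60)) = -0.29584
  Q(2)·log₂(Q(2)/P(2)) = (1/3)·log₂((1/3)/(1/60)) = 1.44064
  Q(3)·log₂(Q(3)/P(3)) = (1/3)·log₂((1/3)/(11/30)) = -0.04583

D_KL(Q||P) = -0.29584 + 1.44064 - 0.04583 = 1.09897 ≈ 1.0990 bits

These are NOT equal (difference: 0.5733 bits). KL divergence is asymmetric: D_KL(P||Q) ≠ D_KL(Q||P) in general.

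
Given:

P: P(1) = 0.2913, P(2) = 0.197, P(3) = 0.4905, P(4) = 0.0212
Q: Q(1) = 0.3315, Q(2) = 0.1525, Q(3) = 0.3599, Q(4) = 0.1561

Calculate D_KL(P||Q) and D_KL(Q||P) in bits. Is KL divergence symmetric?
D_KL(P||Q) = 0.1765 bits, D_KL(Q||P) = 0.2944 bits. No, KL divergence is not symmetric.

D_KL(P||Q) = Σ P(x) log₂(P(x)/Q(x))

Computing term by term:
  P(1)·log₂(P(1)/Q(1)) = 0.2913·log₂(0.2913/0.3315) = -0.05433
  P(2)·log₂(P(2)/Q(2)) = 0.197·log₂(0.197/0.1525) = 0.07277
  P(3)·log₂(P(3)/Q(3)) = 0.4905·log₂(0.4905/0.3599) = 0.21909
  P(4)·log₂(P(4)/Q(4)) = 0.0212·log₂(0.0212/0.1561) = -0.06106

D_KL(P||Q) = -0.05433 + 0.07277 + 0.21909 - 0.06106 = 0.17647 ≈ 0.1765 bits

D_KL(Q||P) = Σ Q(x) log₂(Q(x)/P(x))

Computing term by term:
  Q(1)·log₂(Q(1)/P(1)) = 0.3315·log₂(0.3315/0.2913) = 0.06183
  Q(2)·log₂(Q(2)/P(2)) = 0.1525·log₂(0.1525/0.197) = -0.05633
  Q(3)·log₂(Q(3)/P(3)) = 0.3599·log₂(0.3599/0.4905) = -0.16075
  Q(4)·log₂(Q(4)/P(4)) = 0.1561·log₂(0.1561/0.0212) = 0.44962

D_KL(Q||P) = 0.06183 - 0.05633 - 0.16075 + 0.44962 = 0.29437 ≈ 0.2944 bits

These are NOT equal (difference: 0.1179 bits). KL divergence is asymmetric: D_KL(P||Q) ≠ D_KL(Q||P) in general.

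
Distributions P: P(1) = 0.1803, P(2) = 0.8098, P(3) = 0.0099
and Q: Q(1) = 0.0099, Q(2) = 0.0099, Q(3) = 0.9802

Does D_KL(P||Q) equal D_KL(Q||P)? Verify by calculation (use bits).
D_KL(P||Q) = 5.8347 bits, D_KL(Q||P) = 6.3939 bits. No — D_KL(P||Q) ≠ D_KL(Q||P) for this pair.

D_KL(P||Q) = Σ P(x) log₂(P(x)/Q(x))

Computing term by term:
  P(1)·log₂(P(1)/Q(1)) = 0.1803·log₂(0.1803/0.0099) = 0.75488
  P(2)·log₂(P(2)/Q(2)) = 0.8098·log₂(0.8098/0.0099) = 5.14546
  P(3)·log₂(P(3)/Q(3)) = 0.0099·log₂(0.0099/0.9802) = -0.06563

D_KL(P||Q) = 0.75488 + 5.14546 - 0.06563 = 5.83471 ≈ 5.8347 bits

D_KL(Q||P) = Σ Q(x) log₂(Q(x)/P(x))

Computing term by term:
  Q(1)·log₂(Q(1)/P(1)) = 0.0099·log₂(0.0099/0.1803) = -0.04145
  Q(2)·log₂(Q(2)/P(2)) = 0.0099·log₂(0.0099/0.8098) = -0.06290
  Q(3)·log₂(Q(3)/P(3)) = 0.9802·log₂(0.9802/0.0099) = 6.49824

D_KL(Q||P) = -0.04145 - 0.06290 + 6.49824 = 6.39389 ≈ 6.3939 bits

These are NOT equal (difference: 0.5592 bits). KL divergence is asymmetric: D_KL(P||Q) ≠ D_KL(Q||P) in general.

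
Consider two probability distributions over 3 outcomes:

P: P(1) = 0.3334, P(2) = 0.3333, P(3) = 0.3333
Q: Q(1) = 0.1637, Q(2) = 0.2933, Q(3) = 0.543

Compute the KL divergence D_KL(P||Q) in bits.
0.1689 bits

D_KL(P||Q) = Σ P(x) log₂(P(x)/Q(x))

Computing term by term:
  P(1)·log₂(P(1)/Q(1)) = 0.3334·log₂(0.3334/0.1637) = 0.34214
  P(2)·log₂(P(2)/Q(2)) = 0.3333·log₂(0.3333/0.2933) = 0.06148
  P(3)·log₂(P(3)/Q(3)) = 0.3333·log₂(0.3333/0.543) = -0.23469

D_KL(P||Q) = 0.34214 + 0.06148 - 0.23469 = 0.16893 ≈ 0.1689 bits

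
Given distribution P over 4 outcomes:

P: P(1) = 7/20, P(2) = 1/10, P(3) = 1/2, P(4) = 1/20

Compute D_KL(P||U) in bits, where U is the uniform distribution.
0.4216 bits

U(i) = 1/4 for all i

D_KL(P||U) = Σ P(x) log₂(P(x) / (1/4))
           = Σ P(x) log₂(P(x)) + log₂(4)
           = log₂(4) - H(P)

H(P) = -Σ P(x) log₂(P(x)):
  -P(1)·log₂(P(1)) = -(7/20)·log₂(7/20) = 0.53010
  -P(2)·log₂(P(2)) = -(1/10)·log₂(1/10) = 0.33219
  -P(3)·log₂(P(3)) = -(1/2)·log₂(1/2) = 0.50000
  -P(4)·log₂(P(4)) = -(1/20)·log₂(1/20) = 0.21610
H(P) = 0.53010 + 0.33219 + 0.50000 + 0.21610 = 1.57839 bits

log₂(4) = 2.00000 bits

D_KL(P||U) = 2.00000 - 1.57839 = 0.42161 ≈ 0.4216 bits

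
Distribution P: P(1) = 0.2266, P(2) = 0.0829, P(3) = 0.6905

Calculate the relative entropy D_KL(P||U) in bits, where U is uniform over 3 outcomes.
0.4329 bits

U(i) = 1/3 for all i

D_KL(P||U) = Σ P(x) log₂(P(x) / (1/3))
           = Σ P(x) log₂(P(x)) + log₂(3)
           = log₂(3) - H(P)

H(P) = -Σ P(x) log₂(P(x)):
  -P(1)·log₂(P(1)) = -(0.2266)·log₂(0.2266) = 0.48533
  -P(2)·log₂(P(2)) = -(0.0829)·log₂(0.0829) = 0.29782
  -P(3)·log₂(P(3)) = -(0.6905)·log₂(0.6905) = 0.36892
H(P) = 0.48533 + 0.29782 + 0.36892 = 1.15207 bits

log₂(3) = 1.58496 bits

D_KL(P||U) = 1.58496 - 1.15207 = 0.43289 ≈ 0.4329 bits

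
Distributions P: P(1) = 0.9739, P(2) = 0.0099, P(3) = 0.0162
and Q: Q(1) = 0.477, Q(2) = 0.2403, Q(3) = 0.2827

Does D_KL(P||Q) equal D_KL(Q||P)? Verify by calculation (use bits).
D_KL(P||Q) = 0.8905 bits, D_KL(Q||P) = 1.7807 bits. No — D_KL(P||Q) ≠ D_KL(Q||P) for this pair.

D_KL(P||Q) = Σ P(x) log₂(P(x)/Q(x))

Computing term by term:
  P(1)·log₂(P(1)/Q(1)) = 0.9739·log₂(0.9739/0.477) = 1.00291
  P(2)·log₂(P(2)/Q(2)) = 0.0099·log₂(0.0099/0.2403) = -0.04555
  P(3)·log₂(P(3)/Q(3)) = 0.0162·log₂(0.0162/0.2827) = -0.06683

D_KL(P||Q) = 1.00291 - 0.04555 - 0.06683 = 0.89053 ≈ 0.8905 bits

D_KL(Q||P) = Σ Q(x) log₂(Q(x)/P(x))

Computing term by term:
  Q(1)·log₂(Q(1)/P(1)) = 0.477·log₂(0.477/0.9739) = -0.49121
  Q(2)·log₂(Q(2)/P(2)) = 0.2403·log₂(0.2403/0.0099) = 1.10568
  Q(3)·log₂(Q(3)/P(3)) = 0.2827·log₂(0.2827/0.0162) = 1.16620

D_KL(Q||P) = -0.49121 + 1.10568 + 1.16620 = 1.78067 ≈ 1.7807 bits

These are NOT equal (difference: 0.8902 bits). KL divergence is asymmetric: D_KL(P||Q) ≠ D_KL(Q||P) in general.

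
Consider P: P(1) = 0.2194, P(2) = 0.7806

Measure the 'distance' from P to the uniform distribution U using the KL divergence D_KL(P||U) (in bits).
0.2409 bits

U(i) = 1/2 for all i

D_KL(P||U) = Σ P(x) log₂(P(x) / (1/2))
           = Σ P(x) log₂(P(x)) + log₂(2)
           = log₂(2) - H(P)

H(P) = -Σ P(x) log₂(P(x)):
  -P(1)·log₂(P(1)) = -(0.2194)·log₂(0.2194) = 0.48013
  -P(2)·log₂(P(2)) = -(0.7806)·log₂(0.7806) = 0.27894
H(P) = 0.48013 + 0.27894 = 0.75907 bits

log₂(2) = 1.00000 bits

D_KL(P||U) = 1.00000 - 0.75907 = 0.24093 ≈ 0.2409 bits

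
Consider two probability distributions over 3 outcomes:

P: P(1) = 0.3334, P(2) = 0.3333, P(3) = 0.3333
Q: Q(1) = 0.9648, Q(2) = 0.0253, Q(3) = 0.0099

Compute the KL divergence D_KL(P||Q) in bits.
2.4196 bits

D_KL(P||Q) = Σ P(x) log₂(P(x)/Q(x))

Computing term by term:
  P(1)·log₂(P(1)/Q(1)) = 0.3334·log₂(0.3334/0.9648) = -0.51109
  P(2)·log₂(P(2)/Q(2)) = 0.3333·log₂(0.3333/0.0253) = 1.23975
  P(3)·log₂(P(3)/Q(3)) = 0.3333·log₂(0.3333/0.0099) = 1.69091

D_KL(P||Q) = -0.51109 + 1.23975 + 1.69091 = 2.41957 ≈ 2.4196 bits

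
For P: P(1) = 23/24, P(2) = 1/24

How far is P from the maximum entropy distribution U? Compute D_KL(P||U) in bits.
0.7501 bits

U(i) = 1/2 for all i

D_KL(P||U) = Σ P(x) log₂(P(x) / (1/2))
           = Σ P(x) log₂(P(x)) + log₂(2)
           = log₂(2) - H(P)

H(P) = -Σ P(x) log₂(P(x)):
  -P(1)·log₂(P(1)) = -(23/24)·log₂(23/24) = 0.05884
  -P(2)·log₂(P(2)) = -(1/24)·log₂(1/24) = 0.19104
H(P) = 0.05884 + 0.19104 = 0.24988 bits

log₂(2) = 1.00000 bits

D_KL(P||U) = 1.00000 - 0.24988 = 0.75012 ≈ 0.7501 bits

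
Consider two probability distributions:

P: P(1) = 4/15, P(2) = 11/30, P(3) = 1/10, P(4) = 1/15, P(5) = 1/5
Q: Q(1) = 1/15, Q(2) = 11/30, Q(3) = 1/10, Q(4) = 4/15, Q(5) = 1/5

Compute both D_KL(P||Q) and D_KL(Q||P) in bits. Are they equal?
D_KL(P||Q) = 0.4000 bits, D_KL(Q||P) = 0.4000 bits. Yes, in this case they are equal (although KL divergence is not symmetric in general).

D_KL(P||Q) = Σ P(x) log₂(P(x)/Q(x))

Computing term by term:
  P(1)·log₂(P(1)/Q(1)) = (4/15)·log₂((4/15)/(1/15)) = 0.53333
  P(2)·log₂(P(2)/Q(2)) = (11/30)·log₂((11/30)/(11/30)) = 0.00000
  P(3)·log₂(P(3)/Q(3)) = (1/10)·log₂((1/10)/(1/10)) = 0.00000
  P(4)·log₂(P(4)/Q(4)) = (1/15)·log₂((1/15)/(4/15)) = -0.13333
  P(5)·log₂(P(5)/Q(5)) = (1/5)·log₂((1/5)/(1/5)) = 0.00000

D_KL(P||Q) = 0.53333 + 0.00000 + 0.00000 - 0.13333 + 0.00000 = 0.40000 ≈ 0.4000 bits

D_KL(Q||P) = Σ Q(x) log₂(Q(x)/P(x))

Computing term by term:
  Q(1)·log₂(Q(1)/P(1)) = (1/15)·log₂((1/15)/(4/15)) = -0.13333
  Q(2)·log₂(Q(2)/P(2)) = (11/30)·log₂((11/30)/(11/30)) = 0.00000
  Q(3)·log₂(Q(3)/P(3)) = (1/10)·log₂((1/10)/(1/10)) = 0.00000
  Q(4)·log₂(Q(4)/P(4)) = (4/15)·log₂((4/15)/(1/15)) = 0.53333
  Q(5)·log₂(Q(5)/P(5)) = (1/5)·log₂((1/5)/(1/5)) = 0.00000

D_KL(Q||P) = -0.13333 + 0.00000 + 0.00000 + 0.53333 + 0.00000 = 0.40000 ≈ 0.4000 bits

These ARE equal here. Q is P with outcomes relabeled (Q(1) = P(4), Q(4) = P(1)) by a relabeling that is its own inverse, so the two sums contain exactly the same terms in a different order. This is a special case — KL divergence is not symmetric in general: D_KL(P||Q) ≠ D_KL(Q||P) for most P, Q.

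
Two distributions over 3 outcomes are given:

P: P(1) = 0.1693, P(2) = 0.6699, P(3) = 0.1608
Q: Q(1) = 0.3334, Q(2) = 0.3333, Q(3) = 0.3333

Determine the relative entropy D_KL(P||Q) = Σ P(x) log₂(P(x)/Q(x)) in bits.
0.3401 bits

D_KL(P||Q) = Σ P(x) log₂(P(x)/Q(x))

Computing term by term:
  P(1)·log₂(P(1)/Q(1)) = 0.1693·log₂(0.1693/0.3334) = -0.16552
  P(2)·log₂(P(2)/Q(2)) = 0.6699·log₂(0.6699/0.3333) = 0.67467
  P(3)·log₂(P(3)/Q(3)) = 0.1608·log₂(0.1608/0.3333) = -0.16909

D_KL(P||Q) = -0.16552 + 0.67467 - 0.16909 = 0.34006 ≈ 0.3401 bits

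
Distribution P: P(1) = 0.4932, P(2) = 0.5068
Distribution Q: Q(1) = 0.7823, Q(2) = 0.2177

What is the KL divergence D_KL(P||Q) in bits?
0.2896 bits

D_KL(P||Q) = Σ P(x) log₂(P(x)/Q(x))

Computing term by term:
  P(1)·log₂(P(1)/Q(1)) = 0.4932·log₂(0.4932/0.7823) = -0.32825
  P(2)·log₂(P(2)/Q(2)) = 0.5068·log₂(0.5068/0.2177) = 0.61783

D_KL(P||Q) = -0.32825 + 0.61783 = 0.28958 ≈ 0.2896 bits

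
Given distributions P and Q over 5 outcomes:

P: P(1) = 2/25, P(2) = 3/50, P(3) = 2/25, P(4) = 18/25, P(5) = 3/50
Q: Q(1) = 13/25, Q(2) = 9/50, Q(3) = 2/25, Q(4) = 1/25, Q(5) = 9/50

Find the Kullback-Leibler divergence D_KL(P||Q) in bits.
2.5961 bits

D_KL(P||Q) = Σ P(x) log₂(P(x)/Q(x))

Computing term by term:
  P(1)·log₂(P(1)/Q(1)) = (2/25)·log₂((2/25)/(13/25)) = -0.21604
  P(2)·log₂(P(2)/Q(2)) = (3/50)·log₂((3/50)/(9/50)) = -0.09510
  P(3)·log₂(P(3)/Q(3)) = (2/25)·log₂((2/25)/(2/25)) = 0.00000
  P(4)·log₂(P(4)/Q(4)) = (18/25)·log₂((18/25)/(1/25)) = 3.00235
  P(5)·log₂(P(5)/Q(5)) = (3/50)·log₂((3/50)/(9/50)) = -0.09510

D_KL(P||Q) = -0.21604 - 0.09510 + 0.00000 + 3.00235 - 0.09510 = 2.59611 ≈ 2.5961 bits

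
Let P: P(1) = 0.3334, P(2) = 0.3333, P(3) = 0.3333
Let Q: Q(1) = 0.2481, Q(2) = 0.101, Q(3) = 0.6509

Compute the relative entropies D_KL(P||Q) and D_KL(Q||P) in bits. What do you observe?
D_KL(P||Q) = 0.3944 bits, D_KL(Q||P) = 0.3488 bits. The two directions give different values (D_KL(P||Q) exceeds D_KL(Q||P) by 0.0456 bits): KL divergence is asymmetric.

D_KL(P||Q) = Σ P(x) log₂(P(x)/Q(x))

Computing term by term:
  P(1)·log₂(P(1)/Q(1)) = 0.3334·log₂(0.3334/0.2481) = 0.14214
  P(2)·log₂(P(2)/Q(2)) = 0.3333·log₂(0.3333/0.101) = 0.57410
  P(3)·log₂(P(3)/Q(3)) = 0.3333·log₂(0.3333/0.6509) = -0.32184

D_KL(P||Q) = 0.14214 + 0.57410 - 0.32184 = 0.39440 ≈ 0.3944 bits

D_KL(Q||P) = Σ Q(x) log₂(Q(x)/P(x))

Computing term by term:
  Q(1)·log₂(Q(1)/P(1)) = 0.2481·log₂(0.2481/0.3334) = -0.10577
  Q(2)·log₂(Q(2)/P(2)) = 0.101·log₂(0.101/0.3333) = -0.17397
  Q(3)·log₂(Q(3)/P(3)) = 0.6509·log₂(0.6509/0.3333) = 0.62852

D_KL(Q||P) = -0.10577 - 0.17397 + 0.62852 = 0.34878 ≈ 0.3488 bits

These are NOT equal (difference: 0.0456 bits). KL divergence is asymmetric: D_KL(P||Q) ≠ D_KL(Q||P) in general.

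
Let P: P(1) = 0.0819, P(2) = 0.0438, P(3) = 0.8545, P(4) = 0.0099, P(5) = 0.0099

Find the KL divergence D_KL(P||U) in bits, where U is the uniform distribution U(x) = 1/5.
1.5029 bits

U(i) = 1/5 for all i

D_KL(P||U) = Σ P(x) log₂(P(x) / (1/5))
           = Σ P(x) log₂(P(x)) + log₂(5)
           = log₂(5) - H(P)

H(P) = -Σ P(x) log₂(P(x)):
  -P(1)·log₂(P(1)) = -(0.0819)·log₂(0.0819) = 0.29566
  -P(2)·log₂(P(2)) = -(0.0438)·log₂(0.0438) = 0.19767
  -P(3)·log₂(P(3)) = -(0.8545)·log₂(0.8545) = 0.19384
  -P(4)·log₂(P(4)) = -(0.0099)·log₂(0.0099) = 0.06592
  -P(5)·log₂(P(5)) = -(0.0099)·log₂(0.0099) = 0.06592
H(P) = 0.29566 + 0.19767 + 0.19384 + 0.06592 + 0.06592 = 0.81901 bits

log₂(5) = 2.32193 bits

D_KL(P||U) = 2.32193 - 0.81901 = 1.50292 ≈ 1.5029 bits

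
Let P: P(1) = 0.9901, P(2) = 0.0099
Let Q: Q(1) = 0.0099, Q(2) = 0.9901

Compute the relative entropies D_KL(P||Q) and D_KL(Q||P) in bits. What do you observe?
D_KL(P||Q) = 6.5125 bits, D_KL(Q||P) = 6.5125 bits. The two directions give the same value here, because Q is a self-inverse relabeling of P; in general KL divergence is asymmetric.

D_KL(P||Q) = Σ P(x) log₂(P(x)/Q(x))

Computing term by term:
  P(1)·log₂(P(1)/Q(1)) = 0.9901·log₂(0.9901/0.0099) = 6.57823
  P(2)·log₂(P(2)/Q(2)) = 0.0099·log₂(0.0099/0.9901) = -0.06578

D_KL(P||Q) = 6.57823 - 0.06578 = 6.51245 ≈ 6.5125 bits

D_KL(Q||P) = Σ Q(x) log₂(Q(x)/P(x))

Computing term by term:
  Q(1)·log₂(Q(1)/P(1)) = 0.0099·log₂(0.0099/0.9901) = -0.06578
  Q(2)·log₂(Q(2)/P(2)) = 0.9901·log₂(0.9901/0.0099) = 6.57823

D_KL(Q||P) = -0.06578 + 6.57823 = 6.51245 ≈ 6.5125 bits

These ARE equal here. Q is P with outcomes relabeled (Q(1) = P(2), Q(2) = P(1)) by a relabeling that is its own inverse, so the two sums contain exactly the same terms in a different order. This is a special case — KL divergence is not symmetric in general: D_KL(P||Q) ≠ D_KL(Q||P) for most P, Q.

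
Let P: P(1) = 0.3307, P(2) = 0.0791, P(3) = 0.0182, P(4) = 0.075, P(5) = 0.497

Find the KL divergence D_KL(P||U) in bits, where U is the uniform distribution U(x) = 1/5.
0.6177 bits

U(i) = 1/5 for all i

D_KL(P||U) = Σ P(x) log₂(P(x) / (1/5))
           = Σ P(x) log₂(P(x)) + log₂(5)
           = log₂(5) - H(P)

H(P) = -Σ P(x) log₂(P(x)):
  -P(1)·log₂(P(1)) = -(0.3307)·log₂(0.3307) = 0.52793
  -P(2)·log₂(P(2)) = -(0.0791)·log₂(0.0791) = 0.28952
  -P(3)·log₂(P(3)) = -(0.0182)·log₂(0.0182) = 0.10519
  -P(4)·log₂(P(4)) = -(0.075)·log₂(0.075) = 0.28027
  -P(5)·log₂(P(5)) = -(0.497)·log₂(0.497) = 0.50132
H(P) = 0.52793 + 0.28952 + 0.10519 + 0.28027 + 0.50132 = 1.70423 bits

log₂(5) = 2.32193 bits

D_KL(P||U) = 2.32193 - 1.70423 = 0.61770 ≈ 0.6177 bits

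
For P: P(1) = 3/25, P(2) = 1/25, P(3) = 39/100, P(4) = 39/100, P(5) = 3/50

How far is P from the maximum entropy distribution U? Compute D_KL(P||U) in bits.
0.4660 bits

U(i) = 1/5 for all i

D_KL(P||U) = Σ P(x) log₂(P(x) / (1/5))
           = Σ P(x) log₂(P(x)) + log₂(5)
           = log₂(5) - H(P)

H(P) = -Σ P(x) log₂(P(x)):
  -P(1)·log₂(P(1)) = -(3/25)·log₂(3/25) = 0.36707
  -P(2)·log₂(P(2)) = -(1/25)·log₂(1/25) = 0.18575
  -P(3)·log₂(P(3)) = -(39/100)·log₂(39/100) = 0.52980
  -P(4)·log₂(P(4)) = -(39/100)·log₂(39/100) = 0.52980
  -P(5)·log₂(P(5)) = -(3/50)·log₂(3/50) = 0.24353
H(P) = 0.36707 + 0.18575 + 0.52980 + 0.52980 + 0.24353 = 1.85595 bits

log₂(5) = 2.32193 bits

D_KL(P||U) = 2.32193 - 1.85595 = 0.46598 ≈ 0.4660 bits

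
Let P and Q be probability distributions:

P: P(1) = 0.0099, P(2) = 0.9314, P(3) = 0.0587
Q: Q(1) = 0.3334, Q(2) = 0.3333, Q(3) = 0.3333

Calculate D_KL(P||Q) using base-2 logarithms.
1.1836 bits

D_KL(P||Q) = Σ P(x) log₂(P(x)/Q(x))

Computing term by term:
  P(1)·log₂(P(1)/Q(1)) = 0.0099·log₂(0.0099/0.3334) = -0.05023
  P(2)·log₂(P(2)/Q(2)) = 0.9314·log₂(0.9314/0.3333) = 1.38087
  P(3)·log₂(P(3)/Q(3)) = 0.0587·log₂(0.0587/0.3333) = -0.14707

D_KL(P||Q) = -0.05023 + 1.38087 - 0.14707 = 1.18357 ≈ 1.1836 bits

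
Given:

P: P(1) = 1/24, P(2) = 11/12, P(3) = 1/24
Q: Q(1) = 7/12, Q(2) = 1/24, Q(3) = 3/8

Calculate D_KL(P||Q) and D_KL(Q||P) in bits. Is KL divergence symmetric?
D_KL(P||Q) = 3.7971 bits, D_KL(Q||P) = 3.2239 bits. No, KL divergence is not symmetric.

D_KL(P||Q) = Σ P(x) log₂(P(x)/Q(x))

Computing term by term:
  P(1)·log₂(P(1)/Q(1)) = (1/24)·log₂((1/24)/(7/12)) = -0.15864
  P(2)·log₂(P(2)/Q(2)) = (11/12)·log₂((11/12)/(1/24)) = 4.08781
  P(3)·log₂(P(3)/Q(3)) = (1/24)·log₂((1/24)/(3/8)) = -0.13208

D_KL(P||Q) = -0.15864 + 4.08781 - 0.13208 = 3.79709 ≈ 3.7971 bits

D_KL(Q||P) = Σ Q(x) log₂(Q(x)/P(x))

Computing term by term:
  Q(1)·log₂(Q(1)/P(1)) = (7/12)·log₂((7/12)/(1/24)) = 2.22096
  Q(2)·log₂(Q(2)/P(2)) = (1/24)·log₂((1/24)/(11/12)) = -0.18581
  Q(3)·log₂(Q(3)/P(3)) = (3/8)·log₂((3/8)/(1/24)) = 1.18872

D_KL(Q||P) = 2.22096 - 0.18581 + 1.18872 = 3.22387 ≈ 3.2239 bits

These are NOT equal (difference: 0.5732 bits). KL divergence is asymmetric: D_KL(P||Q) ≠ D_KL(Q||P) in general.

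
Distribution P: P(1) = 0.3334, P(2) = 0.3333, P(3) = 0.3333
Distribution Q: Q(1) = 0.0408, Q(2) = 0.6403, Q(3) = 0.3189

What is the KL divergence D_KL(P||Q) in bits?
0.7177 bits

D_KL(P||Q) = Σ P(x) log₂(P(x)/Q(x))

Computing term by term:
  P(1)·log₂(P(1)/Q(1)) = 0.3334·log₂(0.3334/0.0408) = 1.01041
  P(2)·log₂(P(2)/Q(2)) = 0.3333·log₂(0.3333/0.6403) = -0.31394
  P(3)·log₂(P(3)/Q(3)) = 0.3333·log₂(0.3333/0.3189) = 0.02124

D_KL(P||Q) = 1.01041 - 0.31394 + 0.02124 = 0.71771 ≈ 0.7177 bits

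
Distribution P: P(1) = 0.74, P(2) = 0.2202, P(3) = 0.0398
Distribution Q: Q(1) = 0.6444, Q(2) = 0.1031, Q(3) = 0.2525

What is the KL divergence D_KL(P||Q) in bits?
0.2827 bits

D_KL(P||Q) = Σ P(x) log₂(P(x)/Q(x))

Computing term by term:
  P(1)·log₂(P(1)/Q(1)) = 0.74·log₂(0.74/0.6444) = 0.14768
  P(2)·log₂(P(2)/Q(2)) = 0.2202·log₂(0.2202/0.1031) = 0.24107
  P(3)·log₂(P(3)/Q(3)) = 0.0398·log₂(0.0398/0.2525) = -0.10608

D_KL(P||Q) = 0.14768 + 0.24107 - 0.10608 = 0.28267 ≈ 0.2827 bits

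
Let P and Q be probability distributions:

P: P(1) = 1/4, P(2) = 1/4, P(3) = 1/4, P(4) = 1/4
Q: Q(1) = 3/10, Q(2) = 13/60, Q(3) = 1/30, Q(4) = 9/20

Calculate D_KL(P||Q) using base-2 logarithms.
0.5006 bits

D_KL(P||Q) = Σ P(x) log₂(P(x)/Q(x))

Computing term by term:
  P(1)·log₂(P(1)/Q(1)) = (1/4)·log₂((1/4)/(3/10)) = -0.06576
  P(2)·log₂(P(2)/Q(2)) = (1/4)·log₂((1/4)/(13/60)) = 0.05161
  P(3)·log₂(P(3)/Q(3)) = (1/4)·log₂((1/4)/(1/30)) = 0.72672
  P(4)·log₂(P(4)/Q(4)) = (1/4)·log₂((1/4)/(9/20)) = -0.21200

D_KL(P||Q) = -0.06576 + 0.05161 + 0.72672 - 0.21200 = 0.50057 ≈ 0.5006 bits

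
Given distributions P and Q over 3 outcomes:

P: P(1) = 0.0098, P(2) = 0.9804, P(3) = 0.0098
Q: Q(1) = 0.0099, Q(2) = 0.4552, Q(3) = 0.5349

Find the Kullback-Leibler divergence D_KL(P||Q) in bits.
1.0285 bits

D_KL(P||Q) = Σ P(x) log₂(P(x)/Q(x))

Computing term by term:
  P(1)·log₂(P(1)/Q(1)) = 0.0098·log₂(0.0098/0.0099) = -0.00014
  P(2)·log₂(P(2)/Q(2)) = 0.9804·log₂(0.9804/0.4552) = 1.08518
  P(3)·log₂(P(3)/Q(3)) = 0.0098·log₂(0.0098/0.5349) = -0.05655

D_KL(P||Q) = -0.00014 + 1.08518 - 0.05655 = 1.02849 ≈ 1.0285 bits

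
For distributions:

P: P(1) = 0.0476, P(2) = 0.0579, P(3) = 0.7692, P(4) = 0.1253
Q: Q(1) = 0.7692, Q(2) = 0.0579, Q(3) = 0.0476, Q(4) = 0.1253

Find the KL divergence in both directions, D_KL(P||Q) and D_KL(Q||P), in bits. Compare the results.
D_KL(P||Q) = 2.8967 bits, D_KL(Q||P) = 2.8967 bits. The two directions give exactly the same value for this pair.

D_KL(P||Q) = Σ P(x) log₂(P(x)/Q(x))

Computing term by term:
  P(1)·log₂(P(1)/Q(1)) = 0.0476·log₂(0.0476/0.7692) = -0.19108
  P(2)·log₂(P(2)/Q(2)) = 0.0579·log₂(0.0579/0.0579) = 0.00000
  P(3)·log₂(P(3)/Q(3)) = 0.7692·log₂(0.7692/0.0476) = 3.08782
  P(4)·log₂(P(4)/Q(4)) = 0.1253·log₂(0.1253/0.1253) = 0.00000

D_KL(P||Q) = -0.19108 + 0.00000 + 3.08782 + 0.00000 = 2.89674 ≈ 2.8967 bits

D_KL(Q||P) = Σ Q(x) log₂(Q(x)/P(x))

Computing term by term:
  Q(1)·log₂(Q(1)/P(1)) = 0.7692·log₂(0.7692/0.0476) = 3.08782
  Q(2)·log₂(Q(2)/P(2)) = 0.0579·log₂(0.0579/0.0579) = 0.00000
  Q(3)·log₂(Q(3)/P(3)) = 0.0476·log₂(0.0476/0.7692) = -0.19108
  Q(4)·log₂(Q(4)/P(4)) = 0.1253·log₂(0.1253/0.1253) = 0.00000

D_KL(Q||P) = 3.08782 + 0.00000 - 0.19108 + 0.00000 = 2.89674 ≈ 2.8967 bits

These ARE equal here. Q is P with outcomes relabeled (Q(1) = P(3), Q(3) = P(1)) by a relabeling that is its own inverse, so the two sums contain exactly the same terms in a different order. This is a special case — KL divergence is not symmetric in general: D_KL(P||Q) ≠ D_KL(Q||P) for most P, Q.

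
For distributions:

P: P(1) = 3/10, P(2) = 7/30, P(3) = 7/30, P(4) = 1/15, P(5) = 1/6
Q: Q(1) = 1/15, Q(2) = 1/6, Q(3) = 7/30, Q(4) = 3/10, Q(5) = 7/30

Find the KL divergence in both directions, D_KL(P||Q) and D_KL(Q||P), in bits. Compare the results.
D_KL(P||Q) = 0.5387 bits, D_KL(Q||P) = 0.5387 bits. The two directions give exactly the same value for this pair.

D_KL(P||Q) = Σ P(x) log₂(P(x)/Q(x))

Computing term by term:
  P(1)·log₂(P(1)/Q(1)) = (3/10)·log₂((3/10)/(1/15)) = 0.65098
  P(2)·log₂(P(2)/Q(2)) = (7/30)·log₂((7/30)/(1/6)) = 0.11327
  P(3)·log₂(P(3)/Q(3)) = (7/30)·log₂((7/30)/(7/30)) = 0.00000
  P(4)·log₂(P(4)/Q(4)) = (1/15)·log₂((1/15)/(3/10)) = -0.14466
  P(5)·log₂(P(5)/Q(5)) = (1/6)·log₂((1/6)/(7/30)) = -0.08090

D_KL(P||Q) = 0.65098 + 0.11327 + 0.00000 - 0.14466 - 0.08090 = 0.53869 ≈ 0.5387 bits

D_KL(Q||P) = Σ Q(x) log₂(Q(x)/P(x))

Computing term by term:
  Q(1)·log₂(Q(1)/P(1)) = (1/15)·log₂((1/15)/(3/10)) = -0.14466
  Q(2)·log₂(Q(2)/P(2)) = (1/6)·log₂((1/6)/(7/30)) = -0.08090
  Q(3)·log₂(Q(3)/P(3)) = (7/30)·log₂((7/30)/(7/30)) = 0.00000
  Q(4)·log₂(Q(4)/P(4)) = (3/10)·log₂((3/10)/(1/15)) = 0.65098
  Q(5)·log₂(Q(5)/P(5)) = (7/30)·log₂((7/30)/(1/6)) = 0.11327

D_KL(Q||P) = -0.14466 - 0.08090 + 0.00000 + 0.65098 + 0.11327 = 0.53869 ≈ 0.5387 bits

These ARE equal here. Q is P with outcomes relabeled (Q(1) = P(4), Q(2) = P(5), Q(4) = P(1), Q(5) = P(2)) by a relabeling that is its own inverse, so the two sums contain exactly the same terms in a different order. This is a special case — KL divergence is not symmetric in general: D_KL(P||Q) ≠ D_KL(Q||P) for most P, Q.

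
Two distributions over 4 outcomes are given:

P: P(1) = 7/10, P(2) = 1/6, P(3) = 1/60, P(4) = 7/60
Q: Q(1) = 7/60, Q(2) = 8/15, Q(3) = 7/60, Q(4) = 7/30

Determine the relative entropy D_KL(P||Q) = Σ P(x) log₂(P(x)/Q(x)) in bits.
1.3663 bits

D_KL(P||Q) = Σ P(x) log₂(P(x)/Q(x))

Computing term by term:
  P(1)·log₂(P(1)/Q(1)) = (7/10)·log₂((7/10)/(7/60)) = 1.80947
  P(2)·log₂(P(2)/Q(2)) = (1/6)·log₂((1/6)/(8/15)) = -0.27968
  P(3)·log₂(P(3)/Q(3)) = (1/60)·log₂((1/60)/(7/60)) = -0.04679
  P(4)·log₂(P(4)/Q(4)) = (7/60)·log₂((7/60)/(7/30)) = -0.11667

D_KL(P||Q) = 1.80947 - 0.27968 - 0.04679 - 0.11667 = 1.36633 ≈ 1.3663 bits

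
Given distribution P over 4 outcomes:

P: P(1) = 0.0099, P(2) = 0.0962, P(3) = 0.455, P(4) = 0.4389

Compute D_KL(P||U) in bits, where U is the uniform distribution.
0.5708 bits

U(i) = 1/4 for all i

D_KL(P||U) = Σ P(x) log₂(P(x) / (1/4))
           = Σ P(x) log₂(P(x)) + log₂(4)
           = log₂(4) - H(P)

H(P) = -Σ P(x) log₂(P(x)):
  -P(1)·log₂(P(1)) = -(0.0099)·log₂(0.0099) = 0.06592
  -P(2)·log₂(P(2)) = -(0.0962)·log₂(0.0962) = 0.32495
  -P(3)·log₂(P(3)) = -(0.455)·log₂(0.455) = 0.51691
  -P(4)·log₂(P(4)) = -(0.4389)·log₂(0.4389) = 0.52143
H(P) = 0.06592 + 0.32495 + 0.51691 + 0.52143 = 1.42921 bits

log₂(4) = 2.00000 bits

D_KL(P||U) = 2.00000 - 1.42921 = 0.57079 ≈ 0.5708 bits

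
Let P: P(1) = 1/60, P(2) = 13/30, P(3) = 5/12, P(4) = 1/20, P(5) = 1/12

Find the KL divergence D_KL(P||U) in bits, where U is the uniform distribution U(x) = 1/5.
0.6596 bits

U(i) = 1/5 for all i

D_KL(P||U) = Σ P(x) log₂(P(x) / (1/5))
           = Σ P(x) log₂(P(x)) + log₂(5)
           = log₂(5) - H(P)

H(P) = -Σ P(x) log₂(P(x)):
  -P(1)·log₂(P(1)) = -(1/60)·log₂(1/60) = 0.09845
  -P(2)·log₂(P(2)) = -(13/30)·log₂(13/30) = 0.52280
  -P(3)·log₂(P(3)) = -(5/12)·log₂(5/12) = 0.52626
  -P(4)·log₂(P(4)) = -(1/20)·log₂(1/20) = 0.21610
  -P(5)·log₂(P(5)) = -(1/12)·log₂(1/12) = 0.29875
H(P) = 0.09845 + 0.52280 + 0.52626 + 0.21610 + 0.29875 = 1.66236 bits

log₂(5) = 2.32193 bits

D_KL(P||U) = 2.32193 - 1.66236 = 0.65957 ≈ 0.6596 bits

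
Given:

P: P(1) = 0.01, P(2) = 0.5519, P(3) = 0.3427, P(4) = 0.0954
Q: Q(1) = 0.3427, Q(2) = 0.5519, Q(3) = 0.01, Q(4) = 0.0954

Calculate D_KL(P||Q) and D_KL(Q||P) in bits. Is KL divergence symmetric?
D_KL(P||Q) = 1.6964 bits, D_KL(Q||P) = 1.6964 bits. The two values coincide for this particular pair, but no — KL divergence is not symmetric in general.

D_KL(P||Q) = Σ P(x) log₂(P(x)/Q(x))

Computing term by term:
  P(1)·log₂(P(1)/Q(1)) = 0.01·log₂(0.01/0.3427) = -0.05099
  P(2)·log₂(P(2)/Q(2)) = 0.5519·log₂(0.5519/0.5519) = 0.00000
  P(3)·log₂(P(3)/Q(3)) = 0.3427·log₂(0.3427/0.01) = 1.74738
  P(4)·log₂(P(4)/Q(4)) = 0.0954·log₂(0.0954/0.0954) = 0.00000

D_KL(P||Q) = -0.05099 + 0.00000 + 1.74738 + 0.00000 = 1.69639 ≈ 1.6964 bits

D_KL(Q||P) = Σ Q(x) log₂(Q(x)/P(x))

Computing term by term:
  Q(1)·log₂(Q(1)/P(1)) = 0.3427·log₂(0.3427/0.01) = 1.74738
  Q(2)·log₂(Q(2)/P(2)) = 0.5519·log₂(0.5519/0.5519) = 0.00000
  Q(3)·log₂(Q(3)/P(3)) = 0.01·log₂(0.01/0.3427) = -0.05099
  Q(4)·log₂(Q(4)/P(4)) = 0.0954·log₂(0.0954/0.0954) = 0.00000

D_KL(Q||P) = 1.74738 + 0.00000 - 0.05099 + 0.00000 = 1.69639 ≈ 1.6964 bits

These ARE equal here. Q is P with outcomes relabeled (Q(1) = P(3), Q(3) = P(1)) by a relabeling that is its own inverse, so the two sums contain exactly the same terms in a different order. This is a special case — KL divergence is not symmetric in general: D_KL(P||Q) ≠ D_KL(Q||P) for most P, Q.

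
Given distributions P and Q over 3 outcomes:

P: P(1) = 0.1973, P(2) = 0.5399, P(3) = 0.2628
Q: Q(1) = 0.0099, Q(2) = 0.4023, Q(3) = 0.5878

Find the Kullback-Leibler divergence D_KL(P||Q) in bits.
0.7756 bits

D_KL(P||Q) = Σ P(x) log₂(P(x)/Q(x))

Computing term by term:
  P(1)·log₂(P(1)/Q(1)) = 0.1973·log₂(0.1973/0.0099) = 0.85171
  P(2)·log₂(P(2)/Q(2)) = 0.5399·log₂(0.5399/0.4023) = 0.22914
  P(3)·log₂(P(3)/Q(3)) = 0.2628·log₂(0.2628/0.5878) = -0.30521

D_KL(P||Q) = 0.85171 + 0.22914 - 0.30521 = 0.77564 ≈ 0.7756 bits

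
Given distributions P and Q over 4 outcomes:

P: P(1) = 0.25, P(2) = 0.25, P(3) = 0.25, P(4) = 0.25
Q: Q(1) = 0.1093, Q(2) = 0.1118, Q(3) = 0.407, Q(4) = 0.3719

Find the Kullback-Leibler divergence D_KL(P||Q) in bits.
0.2696 bits

D_KL(P||Q) = Σ P(x) log₂(P(x)/Q(x))

Computing term by term:
  P(1)·log₂(P(1)/Q(1)) = 0.25·log₂(0.25/0.1093) = 0.29841
  P(2)·log₂(P(2)/Q(2)) = 0.25·log₂(0.25/0.1118) = 0.29025
  P(3)·log₂(P(3)/Q(3)) = 0.25·log₂(0.25/0.407) = -0.17578
  P(4)·log₂(P(4)/Q(4)) = 0.25·log₂(0.25/0.3719) = -0.14325

D_KL(P||Q) = 0.29841 + 0.29025 - 0.17578 - 0.14325 = 0.26963 ≈ 0.2696 bits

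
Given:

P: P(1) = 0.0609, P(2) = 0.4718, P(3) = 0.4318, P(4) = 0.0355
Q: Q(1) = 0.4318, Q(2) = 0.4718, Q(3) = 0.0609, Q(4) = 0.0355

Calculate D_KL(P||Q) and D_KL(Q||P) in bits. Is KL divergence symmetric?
D_KL(P||Q) = 1.0481 bits, D_KL(Q||P) = 1.0481 bits. The two values coincide for this particular pair, but no — KL divergence is not symmetric in general.

D_KL(P||Q) = Σ P(x) log₂(P(x)/Q(x))

Computing term by term:
  P(1)·log₂(P(1)/Q(1)) = 0.0609·log₂(0.0609/0.4318) = -0.17209
  P(2)·log₂(P(2)/Q(2)) = 0.4718·log₂(0.4718/0.4718) = 0.00000
  P(3)·log₂(P(3)/Q(3)) = 0.4318·log₂(0.4318/0.0609) = 1.22020
  P(4)·log₂(P(4)/Q(4)) = 0.0355·log₂(0.0355/0.0355) = 0.00000

D_KL(P||Q) = -0.17209 + 0.00000 + 1.22020 + 0.00000 = 1.04811 ≈ 1.0481 bits

D_KL(Q||P) = Σ Q(x) log₂(Q(x)/P(x))

Computing term by term:
  Q(1)·log₂(Q(1)/P(1)) = 0.4318·log₂(0.4318/0.0609) = 1.22020
  Q(2)·log₂(Q(2)/P(2)) = 0.4718·log₂(0.4718/0.4718) = 0.00000
  Q(3)·log₂(Q(3)/P(3)) = 0.0609·log₂(0.0609/0.4318) = -0.17209
  Q(4)·log₂(Q(4)/P(4)) = 0.0355·log₂(0.0355/0.0355) = 0.00000

D_KL(Q||P) = 1.22020 + 0.00000 - 0.17209 + 0.00000 = 1.04811 ≈ 1.0481 bits

These ARE equal here. Q is P with outcomes relabeled (Q(1) = P(3), Q(3) = P(1)) by a relabeling that is its own inverse, so the two sums contain exactly the same terms in a different order. This is a special case — KL divergence is not symmetric in general: D_KL(P||Q) ≠ D_KL(Q||P) for most P, Q.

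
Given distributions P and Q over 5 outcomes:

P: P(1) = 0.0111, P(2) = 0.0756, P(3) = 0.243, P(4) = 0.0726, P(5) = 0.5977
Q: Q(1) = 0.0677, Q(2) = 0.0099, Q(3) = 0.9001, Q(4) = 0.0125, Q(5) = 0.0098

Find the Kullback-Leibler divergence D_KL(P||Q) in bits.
3.4626 bits

D_KL(P||Q) = Σ P(x) log₂(P(x)/Q(x))

Computing term by term:
  P(1)·log₂(P(1)/Q(1)) = 0.0111·log₂(0.0111/0.0677) = -0.02896
  P(2)·log₂(P(2)/Q(2)) = 0.0756·log₂(0.0756/0.0099) = 0.22173
  P(3)·log₂(P(3)/Q(3)) = 0.243·log₂(0.243/0.9001) = -0.45906
  P(4)·log₂(P(4)/Q(4)) = 0.0726·log₂(0.0726/0.0125) = 0.18426
  P(5)·log₂(P(5)/Q(5)) = 0.5977·log₂(0.5977/0.0098) = 3.54466

D_KL(P||Q) = -0.02896 + 0.22173 - 0.45906 + 0.18426 + 3.54466 = 3.46263 ≈ 3.4626 bits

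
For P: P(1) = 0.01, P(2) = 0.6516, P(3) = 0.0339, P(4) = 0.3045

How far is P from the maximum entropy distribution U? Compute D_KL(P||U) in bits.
0.8430 bits

U(i) = 1/4 for all i

D_KL(P||U) = Σ P(x) log₂(P(x) / (1/4))
           = Σ P(x) log₂(P(x)) + log₂(4)
           = log₂(4) - H(P)

H(P) = -Σ P(x) log₂(P(x)):
  -P(1)·log₂(P(1)) = -(0.01)·log₂(0.01) = 0.06644
  -P(2)·log₂(P(2)) = -(0.6516)·log₂(0.6516) = 0.40265
  -P(3)·log₂(P(3)) = -(0.0339)·log₂(0.0339) = 0.16552
  -P(4)·log₂(P(4)) = -(0.3045)·log₂(0.3045) = 0.52237
H(P) = 0.06644 + 0.40265 + 0.16552 + 0.52237 = 1.15698 bits

log₂(4) = 2.00000 bits

D_KL(P||U) = 2.00000 - 1.15698 = 0.84302 ≈ 0.8430 bits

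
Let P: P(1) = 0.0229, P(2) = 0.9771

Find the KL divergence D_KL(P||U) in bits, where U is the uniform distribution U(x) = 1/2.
0.8426 bits

U(i) = 1/2 for all i

D_KL(P||U) = Σ P(x) log₂(P(x) / (1/2))
           = Σ P(x) log₂(P(x)) + log₂(2)
           = log₂(2) - H(P)

H(P) = -Σ P(x) log₂(P(x)):
  -P(1)·log₂(P(1)) = -(0.0229)·log₂(0.0229) = 0.12477
  -P(2)·log₂(P(2)) = -(0.9771)·log₂(0.9771) = 0.03266
H(P) = 0.12477 + 0.03266 = 0.15743 bits

log₂(2) = 1.00000 bits

D_KL(P||U) = 1.00000 - 0.15743 = 0.84257 ≈ 0.8426 bits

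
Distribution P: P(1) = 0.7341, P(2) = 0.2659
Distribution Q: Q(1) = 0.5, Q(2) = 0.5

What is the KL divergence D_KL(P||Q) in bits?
0.1645 bits

D_KL(P||Q) = Σ P(x) log₂(P(x)/Q(x))

Computing term by term:
  P(1)·log₂(P(1)/Q(1)) = 0.7341·log₂(0.7341/0.5) = 0.40673
  P(2)·log₂(P(2)/Q(2)) = 0.2659·log₂(0.2659/0.5) = -0.24225

D_KL(P||Q) = 0.40673 - 0.24225 = 0.16448 ≈ 0.1645 bits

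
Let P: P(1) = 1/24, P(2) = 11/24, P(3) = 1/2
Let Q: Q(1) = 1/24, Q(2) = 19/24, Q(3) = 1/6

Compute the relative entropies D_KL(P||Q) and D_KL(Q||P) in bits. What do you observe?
D_KL(P||Q) = 0.4311 bits, D_KL(Q||P) = 0.3601 bits. The two directions give different values (D_KL(P||Q) exceeds D_KL(Q||P) by 0.0710 bits): KL divergence is asymmetric.

D_KL(P||Q) = Σ P(x) log₂(P(x)/Q(x))

Computing term by term:
  P(1)·log₂(P(1)/Q(1)) = (1/24)·log₂((1/24)/(1/24)) = 0.00000
  P(2)·log₂(P(2)/Q(2)) = (11/24)·log₂((11/24)/(19/24)) = -0.36139
  P(3)·log₂(P(3)/Q(3)) = (1/2)·log₂((1/2)/(1/6)) = 0.79248

D_KL(P||Q) = 0.00000 - 0.36139 + 0.79248 = 0.43109 ≈ 0.4311 bits

D_KL(Q||P) = Σ Q(x) log₂(Q(x)/P(x))

Computing term by term:
  Q(1)·log₂(Q(1)/P(1)) = (1/24)·log₂((1/24)/(1/24)) = 0.00000
  Q(2)·log₂(Q(2)/P(2)) = (19/24)·log₂((19/24)/(11/24)) = 0.62423
  Q(3)·log₂(Q(3)/P(3)) = (1/6)·log₂((1/6)/(1/2)) = -0.26416

D_KL(Q||P) = 0.00000 + 0.62423 - 0.26416 = 0.36007 ≈ 0.3601 bits

These are NOT equal (difference: 0.0710 bits). KL divergence is asymmetric: D_KL(P||Q) ≠ D_KL(Q||P) in general.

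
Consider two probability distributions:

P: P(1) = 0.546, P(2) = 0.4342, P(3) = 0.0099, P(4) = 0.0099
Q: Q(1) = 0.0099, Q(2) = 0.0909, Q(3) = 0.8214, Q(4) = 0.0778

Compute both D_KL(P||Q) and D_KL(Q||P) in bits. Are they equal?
D_KL(P||Q) = 4.0458 bits, D_KL(Q||P) = 5.2051 bits. No, they are not equal.

D_KL(P||Q) = Σ P(x) log₂(P(x)/Q(x))

Computing term by term:
  P(1)·log₂(P(1)/Q(1)) = 0.546·log₂(0.546/0.0099) = 3.15879
  P(2)·log₂(P(2)/Q(2)) = 0.4342·log₂(0.4342/0.0909) = 0.97956
  P(3)·log₂(P(3)/Q(3)) = 0.0099·log₂(0.0099/0.8214) = -0.06311
  P(4)·log₂(P(4)/Q(4)) = 0.0099·log₂(0.0099/0.0778) = -0.02945

D_KL(P||Q) = 3.15879 + 0.97956 - 0.06311 - 0.02945 = 4.04579 ≈ 4.0458 bits

D_KL(Q||P) = Σ Q(x) log₂(Q(x)/P(x))

Computing term by term:
  Q(1)·log₂(Q(1)/P(1)) = 0.0099·log₂(0.0099/0.546) = -0.05727
  Q(2)·log₂(Q(2)/P(2)) = 0.0909·log₂(0.0909/0.4342) = -0.20507
  Q(3)·log₂(Q(3)/P(3)) = 0.8214·log₂(0.8214/0.0099) = 5.23602
  Q(4)·log₂(Q(4)/P(4)) = 0.0778·log₂(0.0778/0.0099) = 0.23140

D_KL(Q||P) = -0.05727 - 0.20507 + 5.23602 + 0.23140 = 5.20508 ≈ 5.2051 bits

These are NOT equal (difference: 1.1593 bits). KL divergence is asymmetric: D_KL(P||Q) ≠ D_KL(Q||P) in general.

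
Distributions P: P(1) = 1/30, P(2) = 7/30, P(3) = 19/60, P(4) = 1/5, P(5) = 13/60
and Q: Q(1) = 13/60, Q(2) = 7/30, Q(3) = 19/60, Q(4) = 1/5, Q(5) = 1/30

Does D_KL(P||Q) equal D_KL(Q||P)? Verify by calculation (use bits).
D_KL(P||Q) = 0.4951 bits, D_KL(Q||P) = 0.4951 bits. Yes — for this pair D_KL(P||Q) = D_KL(Q||P).

D_KL(P||Q) = Σ P(x) log₂(P(x)/Q(x))

Computing term by term:
  P(1)·log₂(P(1)/Q(1)) = (1/30)·log₂((1/30)/(13/60)) = -0.09001
  P(2)·log₂(P(2)/Q(2)) = (7/30)·log₂((7/30)/(7/30)) = 0.00000
  P(3)·log₂(P(3)/Q(3)) = (19/60)·log₂((19/60)/(19/60)) = 0.00000
  P(4)·log₂(P(4)/Q(4)) = (1/5)·log₂((1/5)/(1/5)) = 0.00000
  P(5)·log₂(P(5)/Q(5)) = (13/60)·log₂((13/60)/(1/30)) = 0.58510

D_KL(P||Q) = -0.09001 + 0.00000 + 0.00000 + 0.00000 + 0.58510 = 0.49509 ≈ 0.4951 bits

D_KL(Q||P) = Σ Q(x) log₂(Q(x)/P(x))

Computing term by term:
  Q(1)·log₂(Q(1)/P(1)) = (13/60)·log₂((13/60)/(1/30)) = 0.58510
  Q(2)·log₂(Q(2)/P(2)) = (7/30)·log₂((7/30)/(7/30)) = 0.00000
  Q(3)·log₂(Q(3)/P(3)) = (19/60)·log₂((19/60)/(19/60)) = 0.00000
  Q(4)·log₂(Q(4)/P(4)) = (1/5)·log₂((1/5)/(1/5)) = 0.00000
  Q(5)·log₂(Q(5)/P(5)) = (1/30)·log₂((1/30)/(13/60)) = -0.09001

D_KL(Q||P) = 0.58510 + 0.00000 + 0.00000 + 0.00000 - 0.09001 = 0.49509 ≈ 0.4951 bits

These ARE equal here. Q is P with outcomes relabeled (Q(1) = P(5), Q(5) = P(1)) by a relabeling that is its own inverse, so the two sums contain exactly the same terms in a different order. This is a special case — KL divergence is not symmetric in general: D_KL(P||Q) ≠ D_KL(Q||P) for most P, Q.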